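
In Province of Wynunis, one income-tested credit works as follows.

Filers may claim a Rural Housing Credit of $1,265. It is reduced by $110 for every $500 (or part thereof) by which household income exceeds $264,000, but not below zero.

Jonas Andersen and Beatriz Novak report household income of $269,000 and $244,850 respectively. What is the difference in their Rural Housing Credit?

Jonas ($269,000): Rural Housing Credit: income exceeds $264,000 by $5,000, which is 10 full-or-partial $500 increments; reduction = 10 × $110 = $1,100, leaving $165.
Beatriz ($244,850): Rural Housing Credit: $244,850 is at or below the $264,000 threshold, so the full $1,265 applies.
Difference: |$165 − $1,265| = $1,100.

$1,100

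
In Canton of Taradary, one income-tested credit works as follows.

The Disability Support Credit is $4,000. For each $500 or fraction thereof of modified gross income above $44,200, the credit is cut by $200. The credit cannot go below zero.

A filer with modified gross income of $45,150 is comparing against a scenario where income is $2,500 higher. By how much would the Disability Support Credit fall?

$1,000

At $45,150 — income exceeds $44,200 by $950, which is 2 full-or-partial $500 increments; reduction = 2 × $200 = $400, leaving $3,600.
At $47,650 — income exceeds $44,200 by $3,450, which is 7 full-or-partial $500 increments; reduction = 7 × $200 = $1,400, leaving $2,600.
Lost: $3,600 − $2,600 = $1,000.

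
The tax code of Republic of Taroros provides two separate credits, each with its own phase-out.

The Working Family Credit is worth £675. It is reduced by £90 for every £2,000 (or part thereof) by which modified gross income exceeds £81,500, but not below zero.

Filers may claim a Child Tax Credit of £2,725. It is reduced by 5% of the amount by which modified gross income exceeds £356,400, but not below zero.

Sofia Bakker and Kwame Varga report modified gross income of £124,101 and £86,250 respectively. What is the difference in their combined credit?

£405

Sofia (£124,101): Working Family Credit: income exceeds £81,500 by £42,601 → 22 increments × £90 = £1,980 ≥ base, so the credit is £0. Child Tax Credit: £124,101 is at or below the £356,400 threshold, so the full £2,725 applies. total £0 + £2,725 = £2,725
Kwame (£86,250): Working Family Credit: income exceeds £81,500 by £4,750, which is 3 full-or-partial £2,000 increments; reduction = 3 × £90 = £270, leaving £405. Child Tax Credit: £86,250 is at or below the £356,400 threshold, so the full £2,725 applies. total £405 + £2,725 = £3,130
Difference: |£2,725 − £3,130| = £405.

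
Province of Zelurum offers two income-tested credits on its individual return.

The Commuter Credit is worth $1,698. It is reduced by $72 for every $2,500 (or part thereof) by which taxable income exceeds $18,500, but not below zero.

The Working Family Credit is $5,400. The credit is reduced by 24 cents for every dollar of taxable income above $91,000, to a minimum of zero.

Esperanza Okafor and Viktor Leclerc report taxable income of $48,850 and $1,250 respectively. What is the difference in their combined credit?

Esperanza ($48,850): Commuter Credit: income exceeds $18,500 by $30,350, which is 13 full-or-partial $2,500 increments; reduction = 13 × $72 = $936, leaving $762. Working Family Credit: $48,850 is at or below the $91,000 threshold, so the full $5,400 applies. total $762 + $5,400 = $6,162
Viktor ($1,250): Commuter Credit: $1,250 is at or below the $18,500 threshold, so the full $1,698 applies. Working Family Credit: $1,250 is at or below the $91,000 threshold, so the full $5,400 applies. total $1,698 + $5,400 = $7,098
Difference: |$6,162 − $7,098| = $936.

$936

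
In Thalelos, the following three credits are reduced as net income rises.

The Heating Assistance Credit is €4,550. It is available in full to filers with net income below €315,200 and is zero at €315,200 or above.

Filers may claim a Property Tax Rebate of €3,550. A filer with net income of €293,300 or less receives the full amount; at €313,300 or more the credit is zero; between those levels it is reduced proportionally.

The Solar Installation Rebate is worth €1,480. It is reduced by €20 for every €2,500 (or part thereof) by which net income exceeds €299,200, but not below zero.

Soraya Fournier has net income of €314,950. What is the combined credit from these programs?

Heating Assistance Credit: €314,950 is below the €315,200 cutoff, so the full €4,550 applies.
Property Tax Rebate: €314,950 is at or above €313,300, so the credit is €0.
Solar Installation Rebate: income exceeds €299,200 by €15,750, which is 7 full-or-partial €2,500 increments; reduction = 7 × €20 = €140, leaving €1,340.
Total: €4,550 + €0 + €1,340 = €5,890.

€5,890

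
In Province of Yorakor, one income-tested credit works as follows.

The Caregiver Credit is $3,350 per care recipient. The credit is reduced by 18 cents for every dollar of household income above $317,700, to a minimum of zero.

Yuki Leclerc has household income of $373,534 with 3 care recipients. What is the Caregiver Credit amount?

$0

Caregiver Credit: base = 3 × $3,350 = $10,050. 18% of the $55,834 excess over $317,700 is $10,050.12 ≥ base, so the credit is $0.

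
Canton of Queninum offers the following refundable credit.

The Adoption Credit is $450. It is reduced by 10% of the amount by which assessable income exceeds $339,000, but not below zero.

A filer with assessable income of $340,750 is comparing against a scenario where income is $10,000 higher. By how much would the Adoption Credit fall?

$275

At $340,750 — 10% of the $1,750 excess over $339,000 is $175; credit = $450 − $175 = $275.
At $350,750 — 10% of the $11,750 excess over $339,000 is $1,175 ≥ base, so the credit is $0.
Lost: $275 − $0 = $275.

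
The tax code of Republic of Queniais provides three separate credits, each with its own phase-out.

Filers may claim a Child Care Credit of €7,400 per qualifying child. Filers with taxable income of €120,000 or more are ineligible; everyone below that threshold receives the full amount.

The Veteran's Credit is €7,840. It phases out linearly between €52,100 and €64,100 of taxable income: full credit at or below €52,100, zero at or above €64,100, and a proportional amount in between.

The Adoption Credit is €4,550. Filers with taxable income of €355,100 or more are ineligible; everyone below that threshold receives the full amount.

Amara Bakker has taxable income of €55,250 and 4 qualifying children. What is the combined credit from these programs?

Child Care Credit: base = 4 × €7,400 = €29,600. €55,250 is below the €120,000 cutoff, so the full €29,600 applies.
Veteran's Credit: €55,250 is €3,150 into a €12,000 phase-out range, leaving 8,850/12,000 of the credit: €7,840 × 8,850/12,000 = €5,782.
Adoption Credit: €55,250 is below the €355,100 cutoff, so the full €4,550 applies.
Total: €29,600 + €5,782 + €4,550 = €39,932.

€39,932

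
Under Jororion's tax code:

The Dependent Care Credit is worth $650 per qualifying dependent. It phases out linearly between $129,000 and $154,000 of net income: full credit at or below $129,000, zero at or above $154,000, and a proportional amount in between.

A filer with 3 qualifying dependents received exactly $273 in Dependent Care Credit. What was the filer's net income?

$150,500

Full credit = 3 × $650 = $1,950.
$273 is 273/1,950 of the full $1,950, so 1,677/1,950 of the $25,000 range has been used: income = $129,000 + $25,000 × 1,677/1,950 = $150,500.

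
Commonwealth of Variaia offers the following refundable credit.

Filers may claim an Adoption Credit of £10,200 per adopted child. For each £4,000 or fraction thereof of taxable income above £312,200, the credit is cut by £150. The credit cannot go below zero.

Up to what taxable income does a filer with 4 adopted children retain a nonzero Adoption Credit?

Full credit = 4 × £10,200 = £40,800.
After 271 increments the reduction is 271 × £150 = £40,650, leaving £150; one more increment wipes it out. Increment 271 ends at excess 271 × £4,000 = £1,084,000, so the highest qualifying income is £312,200 + £1,084,000 = £1,396,200.

£1,396,200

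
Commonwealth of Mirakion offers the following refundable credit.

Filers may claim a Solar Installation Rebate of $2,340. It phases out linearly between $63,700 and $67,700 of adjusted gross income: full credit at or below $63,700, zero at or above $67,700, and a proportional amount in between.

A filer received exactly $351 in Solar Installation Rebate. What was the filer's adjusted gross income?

$67,100

$351 is 351/2,340 of the full $2,340, so 1,989/2,340 of the $4,000 range has been used: income = $63,700 + $4,000 × 1,989/2,340 = $67,100.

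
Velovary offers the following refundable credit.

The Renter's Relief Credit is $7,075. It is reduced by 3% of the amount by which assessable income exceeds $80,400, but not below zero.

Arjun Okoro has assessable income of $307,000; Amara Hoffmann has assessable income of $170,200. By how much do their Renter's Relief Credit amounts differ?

$4,104

Arjun ($307,000): Renter's Relief Credit: 3% of the $226,600 excess over $80,400 is $6,798; credit = $7,075 − $6,798 = $277.
Amara ($170,200): Renter's Relief Credit: 3% of the $89,800 excess over $80,400 is $2,694; credit = $7,075 − $2,694 = $4,381.
Difference: |$277 − $4,381| = $4,104.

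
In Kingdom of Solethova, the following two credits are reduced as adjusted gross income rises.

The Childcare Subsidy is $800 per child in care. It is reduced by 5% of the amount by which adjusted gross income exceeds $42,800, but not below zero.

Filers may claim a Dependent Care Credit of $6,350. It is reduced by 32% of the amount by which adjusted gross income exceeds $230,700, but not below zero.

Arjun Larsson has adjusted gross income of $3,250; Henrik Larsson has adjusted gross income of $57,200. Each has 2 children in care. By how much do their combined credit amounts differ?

Arjun ($3,250): Childcare Subsidy: base = 2 × $800 = $1,600. $3,250 is at or below the $42,800 threshold, so the full $1,600 applies. Dependent Care Credit: $3,250 is at or below the $230,700 threshold, so the full $6,350 applies. total $1,600 + $6,350 = $7,950
Henrik ($57,200): Childcare Subsidy: base = 2 × $800 = $1,600. 5% of the $14,400 excess over $42,800 is $720; credit = $1,600 − $720 = $880. Dependent Care Credit: $57,200 is at or below the $230,700 threshold, so the full $6,350 applies. total $880 + $6,350 = $7,230
Difference: |$7,950 − $7,230| = $720.

$720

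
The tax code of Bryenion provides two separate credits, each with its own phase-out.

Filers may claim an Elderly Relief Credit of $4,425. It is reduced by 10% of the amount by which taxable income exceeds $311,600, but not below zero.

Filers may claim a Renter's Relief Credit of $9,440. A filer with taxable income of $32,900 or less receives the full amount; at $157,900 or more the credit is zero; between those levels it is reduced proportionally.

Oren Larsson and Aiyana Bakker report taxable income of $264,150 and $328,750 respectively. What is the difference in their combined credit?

$1,715

Oren ($264,150): Elderly Relief Credit: $264,150 is at or below the $311,600 threshold, so the full $4,425 applies. Renter's Relief Credit: $264,150 is at or above $157,900, so the credit is $0. total $4,425 + $0 = $4,425
Aiyana ($328,750): Elderly Relief Credit: 10% of the $17,150 excess over $311,600 is $1,715; credit = $4,425 − $1,715 = $2,710. Renter's Relief Credit: $328,750 is at or above $157,900, so the credit is $0. total $2,710 + $0 = $2,710
Difference: |$4,425 − $2,710| = $1,715.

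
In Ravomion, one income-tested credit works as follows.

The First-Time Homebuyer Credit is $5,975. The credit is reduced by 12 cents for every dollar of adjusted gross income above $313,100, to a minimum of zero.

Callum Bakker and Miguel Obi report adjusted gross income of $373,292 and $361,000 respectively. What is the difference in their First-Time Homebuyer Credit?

$227

Callum ($373,292): First-Time Homebuyer Credit: 12% of the $60,192 excess over $313,100 is $7,223.04 ≥ base, so the credit is $0.
Miguel ($361,000): First-Time Homebuyer Credit: 12% of the $47,900 excess over $313,100 is $5,748; credit = $5,975 − $5,748 = $227.
Difference: |$0 − $227| = $227.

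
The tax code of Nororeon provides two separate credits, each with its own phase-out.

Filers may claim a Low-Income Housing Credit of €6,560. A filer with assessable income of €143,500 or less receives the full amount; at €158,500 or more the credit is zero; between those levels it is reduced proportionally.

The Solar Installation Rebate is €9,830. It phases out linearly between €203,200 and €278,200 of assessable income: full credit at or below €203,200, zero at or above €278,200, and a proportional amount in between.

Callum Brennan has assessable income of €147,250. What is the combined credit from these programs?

Low-Income Housing Credit: €147,250 is €3,750 into a €15,000 phase-out range, leaving 11,250/15,000 of the credit: €6,560 × 11,250/15,000 = €4,920.
Solar Installation Rebate: €147,250 is at or below the €203,200 threshold, so the full €9,830 applies.
Total: €4,920 + €9,830 = €14,750.

€14,750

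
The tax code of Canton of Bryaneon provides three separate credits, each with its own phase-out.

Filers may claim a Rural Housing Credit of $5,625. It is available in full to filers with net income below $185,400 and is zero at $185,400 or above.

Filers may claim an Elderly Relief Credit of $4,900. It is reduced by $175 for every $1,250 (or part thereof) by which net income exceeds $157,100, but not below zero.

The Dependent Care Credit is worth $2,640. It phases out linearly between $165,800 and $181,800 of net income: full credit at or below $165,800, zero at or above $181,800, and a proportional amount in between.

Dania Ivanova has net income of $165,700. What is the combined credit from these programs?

Rural Housing Credit: $165,700 is below the $185,400 cutoff, so the full $5,625 applies.
Elderly Relief Credit: income exceeds $157,100 by $8,600, which is 7 full-or-partial $1,250 increments; reduction = 7 × $175 = $1,225, leaving $3,675.
Dependent Care Credit: $165,700 is at or below the $165,800 threshold, so the full $2,640 applies.
Total: $5,625 + $3,675 + $2,640 = $11,940.

$11,940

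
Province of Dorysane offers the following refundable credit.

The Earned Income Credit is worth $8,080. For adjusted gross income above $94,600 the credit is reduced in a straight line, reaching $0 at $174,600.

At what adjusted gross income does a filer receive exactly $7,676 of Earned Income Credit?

$7,676 is 7,676/8,080 of the full $8,080, so 404/8,080 of the $80,000 range has been used: income = $94,600 + $80,000 × 404/8,080 = $98,600.

$98,600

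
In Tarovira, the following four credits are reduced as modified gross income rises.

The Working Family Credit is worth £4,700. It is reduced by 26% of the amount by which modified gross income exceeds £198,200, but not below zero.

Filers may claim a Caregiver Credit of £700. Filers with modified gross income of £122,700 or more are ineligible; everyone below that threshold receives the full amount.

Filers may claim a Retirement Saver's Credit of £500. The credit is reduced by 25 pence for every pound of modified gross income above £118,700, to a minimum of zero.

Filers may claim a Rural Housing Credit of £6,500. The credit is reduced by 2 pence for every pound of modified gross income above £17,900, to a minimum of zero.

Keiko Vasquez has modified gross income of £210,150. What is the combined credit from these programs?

£4,248

Working Family Credit: 26% of the £11,950 excess over £198,200 is £3,107; credit = £4,700 − £3,107 = £1,593.
Caregiver Credit: £210,150 meets or exceeds the £122,700 cutoff, so the credit is £0.
Retirement Saver's Credit: 25% of the £91,450 excess over £118,700 is £22,862.50 ≥ base, so the credit is £0.
Rural Housing Credit: 2% of the £192,250 excess over £17,900 is £3,845; credit = £6,500 − £3,845 = £2,655.
Total: £1,593 + £0 + £0 + £2,655 = £4,248.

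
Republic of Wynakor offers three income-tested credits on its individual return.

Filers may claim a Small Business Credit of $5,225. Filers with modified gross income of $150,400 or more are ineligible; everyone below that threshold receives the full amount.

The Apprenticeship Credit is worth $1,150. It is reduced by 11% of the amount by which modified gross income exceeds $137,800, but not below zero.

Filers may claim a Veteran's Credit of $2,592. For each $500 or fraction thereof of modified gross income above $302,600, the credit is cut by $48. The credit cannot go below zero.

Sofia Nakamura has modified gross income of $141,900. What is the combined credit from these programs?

$8,516

Small Business Credit: $141,900 is below the $150,400 cutoff, so the full $5,225 applies.
Apprenticeship Credit: 11% of the $4,100 excess over $137,800 is $451; credit = $1,150 − $451 = $699.
Veteran's Credit: $141,900 is at or below the $302,600 threshold, so the full $2,592 applies.
Total: $5,225 + $699 + $2,592 = $8,516.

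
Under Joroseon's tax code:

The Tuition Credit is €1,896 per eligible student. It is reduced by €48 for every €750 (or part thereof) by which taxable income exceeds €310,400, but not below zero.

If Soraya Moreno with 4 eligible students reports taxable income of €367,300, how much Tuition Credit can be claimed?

Tuition Credit: base = 4 × €1,896 = €7,584. income exceeds €310,400 by €56,900, which is 76 full-or-partial €750 increments; reduction = 76 × €48 = €3,648, leaving €3,936.

€3,936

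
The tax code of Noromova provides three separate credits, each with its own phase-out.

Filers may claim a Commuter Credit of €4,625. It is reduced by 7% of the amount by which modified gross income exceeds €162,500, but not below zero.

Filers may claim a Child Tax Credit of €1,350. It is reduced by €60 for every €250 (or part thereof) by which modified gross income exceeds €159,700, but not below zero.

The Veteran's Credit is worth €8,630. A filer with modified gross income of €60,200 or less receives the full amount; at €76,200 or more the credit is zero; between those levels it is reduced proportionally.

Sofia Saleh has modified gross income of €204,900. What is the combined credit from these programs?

€1,657

Commuter Credit: 7% of the €42,400 excess over €162,500 is €2,968; credit = €4,625 − €2,968 = €1,657.
Child Tax Credit: income exceeds €159,700 by €45,200 → 181 increments × €60 = €10,860 ≥ base, so the credit is €0.
Veteran's Credit: €204,900 is at or above €76,200, so the credit is €0.
Total: €1,657 + €0 + €0 = €1,657.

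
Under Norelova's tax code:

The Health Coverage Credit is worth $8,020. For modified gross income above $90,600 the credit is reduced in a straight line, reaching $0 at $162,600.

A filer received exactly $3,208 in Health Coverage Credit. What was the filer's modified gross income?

$3,208 is 3,208/8,020 of the full $8,020, so 4,812/8,020 of the $72,000 range has been used: income = $90,600 + $72,000 × 4,812/8,020 = $133,800.

$133,800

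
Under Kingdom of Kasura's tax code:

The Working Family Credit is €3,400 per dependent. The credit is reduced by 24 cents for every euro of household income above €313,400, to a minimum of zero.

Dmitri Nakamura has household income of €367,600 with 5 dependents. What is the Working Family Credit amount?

Working Family Credit: base = 5 × €3,400 = €17,000. 24% of the €54,200 excess over €313,400 is €13,008; credit = €17,000 − €13,008 = €3,992.

€3,992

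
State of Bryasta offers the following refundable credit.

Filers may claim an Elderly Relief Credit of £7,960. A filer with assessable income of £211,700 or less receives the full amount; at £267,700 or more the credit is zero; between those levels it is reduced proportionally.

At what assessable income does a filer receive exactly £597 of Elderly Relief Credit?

£263,500

£597 is 597/7,960 of the full £7,960, so 7,363/7,960 of the £56,000 range has been used: income = £211,700 + £56,000 × 7,363/7,960 = £263,500.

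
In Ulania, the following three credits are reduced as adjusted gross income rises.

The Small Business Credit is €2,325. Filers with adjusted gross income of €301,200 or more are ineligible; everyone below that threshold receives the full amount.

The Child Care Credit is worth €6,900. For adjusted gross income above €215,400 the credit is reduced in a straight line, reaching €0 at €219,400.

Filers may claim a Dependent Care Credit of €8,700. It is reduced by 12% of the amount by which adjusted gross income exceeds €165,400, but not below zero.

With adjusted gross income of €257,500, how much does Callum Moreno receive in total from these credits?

Small Business Credit: €257,500 is below the €301,200 cutoff, so the full €2,325 applies.
Child Care Credit: €257,500 is at or above €219,400, so the credit is €0.
Dependent Care Credit: 12% of the €92,100 excess over €165,400 is €11,052 ≥ base, so the credit is €0.
Total: €2,325 + €0 + €0 = €2,325.

€2,325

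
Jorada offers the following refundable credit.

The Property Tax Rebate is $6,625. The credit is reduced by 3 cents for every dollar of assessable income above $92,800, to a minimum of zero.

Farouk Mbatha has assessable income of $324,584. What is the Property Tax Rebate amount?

$0

Property Tax Rebate: 3% of the $231,784 excess over $92,800 is $6,953.52 ≥ base, so the credit is $0.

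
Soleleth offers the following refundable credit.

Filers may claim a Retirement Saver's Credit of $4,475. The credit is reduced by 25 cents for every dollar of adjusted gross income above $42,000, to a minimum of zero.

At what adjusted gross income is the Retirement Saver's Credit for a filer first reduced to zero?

The credit falls by 25% of each dollar above $42,000, so it reaches zero when the excess is $4,475 / 25% = $17,900: income = $42,000 + $17,900 = $59,900.

$59,900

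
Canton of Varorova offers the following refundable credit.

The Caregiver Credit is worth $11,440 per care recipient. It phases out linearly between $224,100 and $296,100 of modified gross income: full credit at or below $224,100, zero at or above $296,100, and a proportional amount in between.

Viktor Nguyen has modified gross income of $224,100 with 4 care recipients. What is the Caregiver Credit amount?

Caregiver Credit: base = 4 × $11,440 = $45,760. $224,100 is at or below the $224,100 threshold, so the full $45,760 applies.

$45,760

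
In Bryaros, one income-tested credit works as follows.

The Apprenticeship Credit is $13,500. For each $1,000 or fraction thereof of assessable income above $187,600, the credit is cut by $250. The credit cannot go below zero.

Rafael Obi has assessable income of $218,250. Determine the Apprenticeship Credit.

$5,750

Apprenticeship Credit: income exceeds $187,600 by $30,650, which is 31 full-or-partial $1,000 increments; reduction = 31 × $250 = $7,750, leaving $5,750.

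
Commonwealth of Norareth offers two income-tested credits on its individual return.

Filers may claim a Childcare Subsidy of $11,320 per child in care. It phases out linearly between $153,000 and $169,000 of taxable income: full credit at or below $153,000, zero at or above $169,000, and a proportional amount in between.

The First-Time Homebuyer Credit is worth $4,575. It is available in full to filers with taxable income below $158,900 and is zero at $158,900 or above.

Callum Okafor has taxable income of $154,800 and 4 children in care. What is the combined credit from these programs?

$44,761

Childcare Subsidy: base = 4 × $11,320 = $45,280. $154,800 is $1,800 into a $16,000 phase-out range, leaving 14,200/16,000 of the credit: $45,280 × 14,200/16,000 = $40,186.
First-Time Homebuyer Credit: $154,800 is below the $158,900 cutoff, so the full $4,575 applies.
Total: $40,186 + $4,575 = $44,761.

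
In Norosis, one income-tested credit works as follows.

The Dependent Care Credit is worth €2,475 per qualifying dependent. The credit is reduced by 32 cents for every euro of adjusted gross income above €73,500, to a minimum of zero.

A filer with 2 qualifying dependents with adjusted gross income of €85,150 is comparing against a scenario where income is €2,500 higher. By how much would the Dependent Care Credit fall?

€800

At €85,150 — base = 2 × €2,475 = €4,950. 32% of the €11,650 excess over €73,500 is €3,728; credit = €4,950 − €3,728 = €1,222.
At €87,650 — base = 2 × €2,475 = €4,950. 32% of the €14,150 excess over €73,500 is €4,528; credit = €4,950 − €4,528 = €422.
Lost: €1,222 − €422 = €800.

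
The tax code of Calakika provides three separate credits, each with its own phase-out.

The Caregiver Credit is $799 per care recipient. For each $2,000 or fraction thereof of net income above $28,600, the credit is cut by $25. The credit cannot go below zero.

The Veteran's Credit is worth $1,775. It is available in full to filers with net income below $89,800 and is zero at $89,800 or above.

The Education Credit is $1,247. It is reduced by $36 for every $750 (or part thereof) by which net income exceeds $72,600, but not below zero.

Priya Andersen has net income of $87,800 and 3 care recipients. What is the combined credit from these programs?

Caregiver Credit: base = 3 × $799 = $2,397. income exceeds $28,600 by $59,200, which is 30 full-or-partial $2,000 increments; reduction = 30 × $25 = $750, leaving $1,647.
Veteran's Credit: $87,800 is below the $89,800 cutoff, so the full $1,775 applies.
Education Credit: income exceeds $72,600 by $15,200, which is 21 full-or-partial $750 increments; reduction = 21 × $36 = $756, leaving $491.
Total: $1,647 + $1,775 + $491 = $3,913.

$3,913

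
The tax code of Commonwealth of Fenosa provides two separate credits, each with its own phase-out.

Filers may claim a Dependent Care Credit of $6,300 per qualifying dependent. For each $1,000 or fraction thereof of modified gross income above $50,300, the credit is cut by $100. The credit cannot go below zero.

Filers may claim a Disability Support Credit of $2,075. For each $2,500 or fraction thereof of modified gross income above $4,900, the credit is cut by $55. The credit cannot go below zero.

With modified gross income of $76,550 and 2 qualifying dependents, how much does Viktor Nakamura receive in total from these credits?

$10,380

Dependent Care Credit: base = 2 × $6,300 = $12,600. income exceeds $50,300 by $26,250, which is 27 full-or-partial $1,000 increments; reduction = 27 × $100 = $2,700, leaving $9,900.
Disability Support Credit: income exceeds $4,900 by $71,650, which is 29 full-or-partial $2,500 increments; reduction = 29 × $55 = $1,595, leaving $480.
Total: $9,900 + $480 = $10,380.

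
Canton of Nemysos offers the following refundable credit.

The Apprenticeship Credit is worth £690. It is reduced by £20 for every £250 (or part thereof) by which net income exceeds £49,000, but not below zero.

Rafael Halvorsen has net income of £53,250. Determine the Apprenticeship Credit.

£350

Apprenticeship Credit: income exceeds £49,000 by £4,250, which is 17 full-or-partial £250 increments; reduction = 17 × £20 = £340, leaving £350.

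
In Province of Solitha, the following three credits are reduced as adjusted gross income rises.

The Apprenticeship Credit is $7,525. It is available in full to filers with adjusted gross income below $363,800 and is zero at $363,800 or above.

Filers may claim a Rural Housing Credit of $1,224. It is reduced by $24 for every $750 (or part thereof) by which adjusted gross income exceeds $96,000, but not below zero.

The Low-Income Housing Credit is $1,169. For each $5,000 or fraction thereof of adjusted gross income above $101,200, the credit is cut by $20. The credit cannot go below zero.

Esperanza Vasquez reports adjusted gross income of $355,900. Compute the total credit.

$7,674

Apprenticeship Credit: $355,900 is below the $363,800 cutoff, so the full $7,525 applies.
Rural Housing Credit: income exceeds $96,000 by $259,900 → 347 increments × $24 = $8,328 ≥ base, so the credit is $0.
Low-Income Housing Credit: income exceeds $101,200 by $254,700, which is 51 full-or-partial $5,000 increments; reduction = 51 × $20 = $1,020, leaving $149.
Total: $7,525 + $0 + $149 = $7,674.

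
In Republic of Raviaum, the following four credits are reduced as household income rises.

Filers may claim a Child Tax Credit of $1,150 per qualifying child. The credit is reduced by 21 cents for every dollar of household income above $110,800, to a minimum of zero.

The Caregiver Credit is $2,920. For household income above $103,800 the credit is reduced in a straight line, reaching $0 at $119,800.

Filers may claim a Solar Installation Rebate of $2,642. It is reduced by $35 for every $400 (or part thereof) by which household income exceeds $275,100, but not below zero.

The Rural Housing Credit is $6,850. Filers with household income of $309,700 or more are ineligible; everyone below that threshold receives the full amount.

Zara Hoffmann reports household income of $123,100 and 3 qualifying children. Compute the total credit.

$10,359

Child Tax Credit: base = 3 × $1,150 = $3,450. 21% of the $12,300 excess over $110,800 is $2,583; credit = $3,450 − $2,583 = $867.
Caregiver Credit: $123,100 is at or above $119,800, so the credit is $0.
Solar Installation Rebate: $123,100 is at or below the $275,100 threshold, so the full $2,642 applies.
Rural Housing Credit: $123,100 is below the $309,700 cutoff, so the full $6,850 applies.
Total: $867 + $0 + $2,642 + $6,850 = $10,359.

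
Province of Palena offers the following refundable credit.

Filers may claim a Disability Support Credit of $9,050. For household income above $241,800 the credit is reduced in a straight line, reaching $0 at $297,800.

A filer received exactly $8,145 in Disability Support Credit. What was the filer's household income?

$247,400

$8,145 is 8,145/9,050 of the full $9,050, so 905/9,050 of the $56,000 range has been used: income = $241,800 + $56,000 × 905/9,050 = $247,400.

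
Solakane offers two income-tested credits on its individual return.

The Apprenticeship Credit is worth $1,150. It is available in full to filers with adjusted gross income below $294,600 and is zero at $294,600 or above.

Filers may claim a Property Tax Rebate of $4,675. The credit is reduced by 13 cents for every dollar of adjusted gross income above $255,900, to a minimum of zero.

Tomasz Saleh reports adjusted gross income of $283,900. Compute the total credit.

$2,185

Apprenticeship Credit: $283,900 is below the $294,600 cutoff, so the full $1,150 applies.
Property Tax Rebate: 13% of the $28,000 excess over $255,900 is $3,640; credit = $4,675 − $3,640 = $1,035.
Total: $1,150 + $1,035 = $2,185.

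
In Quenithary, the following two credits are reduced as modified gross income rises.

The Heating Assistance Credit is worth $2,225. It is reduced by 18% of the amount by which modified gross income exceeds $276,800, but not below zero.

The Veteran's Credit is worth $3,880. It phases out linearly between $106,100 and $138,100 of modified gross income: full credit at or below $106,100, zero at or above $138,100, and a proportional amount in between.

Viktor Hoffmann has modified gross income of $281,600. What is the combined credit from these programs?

$1,361

Heating Assistance Credit: 18% of the $4,800 excess over $276,800 is $864; credit = $2,225 − $864 = $1,361.
Veteran's Credit: $281,600 is at or above $138,100, so the credit is $0.
Total: $1,361 + $0 = $1,361.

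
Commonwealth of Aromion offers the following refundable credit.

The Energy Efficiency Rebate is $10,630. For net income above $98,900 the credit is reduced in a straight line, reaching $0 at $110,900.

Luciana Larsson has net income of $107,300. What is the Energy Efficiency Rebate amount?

Energy Efficiency Rebate: $107,300 is $8,400 into a $12,000 phase-out range, leaving 3,600/12,000 of the credit: $10,630 × 3,600/12,000 = $3,189.

$3,189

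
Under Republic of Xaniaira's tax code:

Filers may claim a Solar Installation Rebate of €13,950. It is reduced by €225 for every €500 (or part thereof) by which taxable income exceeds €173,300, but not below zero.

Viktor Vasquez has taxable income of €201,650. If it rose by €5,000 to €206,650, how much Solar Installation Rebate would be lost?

€1,125

At €201,650 — income exceeds €173,300 by €28,350, which is 57 full-or-partial €500 increments; reduction = 57 × €225 = €12,825, leaving €1,125.
At €206,650 — income exceeds €173,300 by €33,350 → 67 increments × €225 = €15,075 ≥ base, so the credit is €0.
Lost: €1,125 − €0 = €1,125.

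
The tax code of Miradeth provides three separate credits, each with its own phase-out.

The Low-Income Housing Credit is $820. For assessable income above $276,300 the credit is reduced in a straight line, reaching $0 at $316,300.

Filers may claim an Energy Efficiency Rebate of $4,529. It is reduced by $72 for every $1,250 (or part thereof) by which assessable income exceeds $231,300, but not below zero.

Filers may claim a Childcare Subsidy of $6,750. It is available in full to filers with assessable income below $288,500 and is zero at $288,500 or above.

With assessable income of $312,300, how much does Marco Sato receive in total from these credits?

$82

Low-Income Housing Credit: $312,300 is $36,000 into a $40,000 phase-out range, leaving 4,000/40,000 of the credit: $820 × 4,000/40,000 = $82.
Energy Efficiency Rebate: income exceeds $231,300 by $81,000 → 65 increments × $72 = $4,680 ≥ base, so the credit is $0.
Childcare Subsidy: $312,300 meets or exceeds the $288,500 cutoff, so the credit is $0.
Total: $82 + $0 + $0 = $82.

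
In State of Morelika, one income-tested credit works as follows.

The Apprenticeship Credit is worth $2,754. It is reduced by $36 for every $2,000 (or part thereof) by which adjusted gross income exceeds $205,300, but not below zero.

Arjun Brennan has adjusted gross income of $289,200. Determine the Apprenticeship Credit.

Apprenticeship Credit: income exceeds $205,300 by $83,900, which is 42 full-or-partial $2,000 increments; reduction = 42 × $36 = $1,512, leaving $1,242.

$1,242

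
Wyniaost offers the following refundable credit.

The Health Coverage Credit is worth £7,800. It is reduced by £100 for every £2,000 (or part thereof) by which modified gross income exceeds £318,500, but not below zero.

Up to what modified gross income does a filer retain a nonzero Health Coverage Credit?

After 77 increments the reduction is 77 × £100 = £7,700, leaving £100; one more increment wipes it out. Increment 77 ends at excess 77 × £2,000 = £154,000, so the highest qualifying income is £318,500 + £154,000 = £472,500.

£472,500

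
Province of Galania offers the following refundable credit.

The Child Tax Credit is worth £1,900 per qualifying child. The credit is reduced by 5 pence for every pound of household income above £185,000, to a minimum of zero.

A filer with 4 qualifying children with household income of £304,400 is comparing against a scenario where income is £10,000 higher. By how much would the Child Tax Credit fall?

At £304,400 — base = 4 × £1,900 = £7,600. 5% of the £119,400 excess over £185,000 is £5,970; credit = £7,600 − £5,970 = £1,630.
At £314,400 — base = 4 × £1,900 = £7,600. 5% of the £129,400 excess over £185,000 is £6,470; credit = £7,600 − £6,470 = £1,130.
Lost: £1,630 − £1,130 = £500.

£500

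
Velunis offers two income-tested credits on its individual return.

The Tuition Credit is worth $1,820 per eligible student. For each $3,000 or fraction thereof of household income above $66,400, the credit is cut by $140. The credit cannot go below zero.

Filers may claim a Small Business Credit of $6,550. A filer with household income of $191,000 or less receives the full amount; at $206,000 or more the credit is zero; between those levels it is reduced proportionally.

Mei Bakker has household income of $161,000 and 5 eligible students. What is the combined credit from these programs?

Tuition Credit: base = 5 × $1,820 = $9,100. income exceeds $66,400 by $94,600, which is 32 full-or-partial $3,000 increments; reduction = 32 × $140 = $4,480, leaving $4,620.
Small Business Credit: $161,000 is at or below the $191,000 threshold, so the full $6,550 applies.
Total: $4,620 + $6,550 = $11,170.

$11,170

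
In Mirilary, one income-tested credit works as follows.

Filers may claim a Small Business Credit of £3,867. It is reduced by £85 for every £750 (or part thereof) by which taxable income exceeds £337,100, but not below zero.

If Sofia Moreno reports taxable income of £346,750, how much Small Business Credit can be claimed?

£2,762

Small Business Credit: income exceeds £337,100 by £9,650, which is 13 full-or-partial £750 increments; reduction = 13 × £85 = £1,105, leaving £2,762.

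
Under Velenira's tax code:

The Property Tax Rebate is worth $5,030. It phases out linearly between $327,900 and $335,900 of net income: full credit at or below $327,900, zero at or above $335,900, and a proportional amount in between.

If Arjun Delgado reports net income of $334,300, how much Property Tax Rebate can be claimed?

Property Tax Rebate: $334,300 is $6,400 into a $8,000 phase-out range, leaving 1,600/8,000 of the credit: $5,030 × 1,600/8,000 = $1,006.

$1,006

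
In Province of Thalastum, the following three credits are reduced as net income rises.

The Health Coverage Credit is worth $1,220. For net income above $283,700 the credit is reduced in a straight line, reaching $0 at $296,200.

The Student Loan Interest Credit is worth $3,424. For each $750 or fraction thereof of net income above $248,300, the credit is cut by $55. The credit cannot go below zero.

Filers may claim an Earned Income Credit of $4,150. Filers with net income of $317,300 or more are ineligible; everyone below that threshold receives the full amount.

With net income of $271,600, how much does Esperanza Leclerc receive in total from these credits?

$7,034

Health Coverage Credit: $271,600 is at or below the $283,700 threshold, so the full $1,220 applies.
Student Loan Interest Credit: income exceeds $248,300 by $23,300, which is 32 full-or-partial $750 increments; reduction = 32 × $55 = $1,760, leaving $1,664.
Earned Income Credit: $271,600 is below the $317,300 cutoff, so the full $4,150 applies.
Total: $1,220 + $1,664 + $4,150 = $7,034.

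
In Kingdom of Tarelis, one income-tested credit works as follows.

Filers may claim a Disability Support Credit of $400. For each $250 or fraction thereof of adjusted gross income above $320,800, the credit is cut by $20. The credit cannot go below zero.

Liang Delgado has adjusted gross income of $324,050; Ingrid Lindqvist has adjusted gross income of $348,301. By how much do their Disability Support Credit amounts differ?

$140

Liang ($324,050): Disability Support Credit: income exceeds $320,800 by $3,250, which is 13 full-or-partial $250 increments; reduction = 13 × $20 = $260, leaving $140.
Ingrid ($348,301): Disability Support Credit: income exceeds $320,800 by $27,501 → 111 increments × $20 = $2,220 ≥ base, so the credit is $0.
Difference: |$140 − $0| = $140.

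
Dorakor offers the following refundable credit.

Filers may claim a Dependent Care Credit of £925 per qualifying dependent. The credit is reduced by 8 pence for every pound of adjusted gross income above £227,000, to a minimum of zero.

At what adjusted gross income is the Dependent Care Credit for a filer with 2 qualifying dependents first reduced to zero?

Full credit = 2 × £925 = £1,850.
The credit falls by 8% of each pound above £227,000, so it reaches zero when the excess is £1,850 / 8% = £23,125: income = £227,000 + £23,125 = £250,125.

£250,125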